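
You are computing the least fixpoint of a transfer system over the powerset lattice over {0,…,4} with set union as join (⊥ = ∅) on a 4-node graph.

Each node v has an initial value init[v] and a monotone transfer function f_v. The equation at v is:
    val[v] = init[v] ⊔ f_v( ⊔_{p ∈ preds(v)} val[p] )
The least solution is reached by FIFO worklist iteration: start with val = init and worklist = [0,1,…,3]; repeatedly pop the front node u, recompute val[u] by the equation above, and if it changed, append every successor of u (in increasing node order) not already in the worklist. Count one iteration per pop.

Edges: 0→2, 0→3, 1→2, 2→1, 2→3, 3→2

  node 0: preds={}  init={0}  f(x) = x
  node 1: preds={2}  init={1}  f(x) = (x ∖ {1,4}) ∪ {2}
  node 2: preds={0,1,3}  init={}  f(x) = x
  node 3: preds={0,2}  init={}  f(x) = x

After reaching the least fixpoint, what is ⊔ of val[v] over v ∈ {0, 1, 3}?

Iteration log — 6 steps:
  step 1. node 0  ⊔preds={}  new={0}  stable
  step 2. node 1  ⊔preds={}  new={1,2}  old={1}  +wl: 
  step 3. node 2  ⊔preds={0,1,2}  new={0,1,2}  old={}  +wl: 1
  step 4. node 3  ⊔preds={0,1,2}  new={0,1,2}  old={}  +wl: 2
  step 5. node 1  ⊔preds={0,1,2}  new={0,1,2}  old={1,2}  +wl: 
  step 6. node 2  ⊔preds={0,1,2}  new={0,1,2}  stable

Least fixpoint reached:
  node 0: {0}
  node 1: {0,1,2}
  node 2: {0,1,2}
  node 3: {0,1,2}

{0,1,2}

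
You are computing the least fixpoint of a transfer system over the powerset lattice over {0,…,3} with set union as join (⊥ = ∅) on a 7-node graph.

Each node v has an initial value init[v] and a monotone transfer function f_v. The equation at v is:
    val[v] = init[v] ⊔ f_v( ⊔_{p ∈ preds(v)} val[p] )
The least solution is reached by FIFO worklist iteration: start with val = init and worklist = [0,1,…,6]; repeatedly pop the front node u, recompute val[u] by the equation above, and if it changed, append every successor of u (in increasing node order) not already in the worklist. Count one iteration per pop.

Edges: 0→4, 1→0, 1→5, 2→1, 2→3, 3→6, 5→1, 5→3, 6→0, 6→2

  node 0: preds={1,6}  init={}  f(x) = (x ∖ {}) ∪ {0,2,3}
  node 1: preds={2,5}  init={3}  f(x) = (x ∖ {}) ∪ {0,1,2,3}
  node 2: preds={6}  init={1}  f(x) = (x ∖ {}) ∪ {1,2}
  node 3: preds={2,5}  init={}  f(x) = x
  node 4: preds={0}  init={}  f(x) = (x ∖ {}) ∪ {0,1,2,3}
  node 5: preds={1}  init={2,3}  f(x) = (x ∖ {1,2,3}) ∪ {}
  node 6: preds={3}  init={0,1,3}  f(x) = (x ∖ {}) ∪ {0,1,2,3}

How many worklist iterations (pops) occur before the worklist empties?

Worklist (11 pops):
  #1 pop 0: in={0,1,3} → {0,1,2,3} (was {}); enqueue []
  #2 pop 1: in={1,2,3} → {0,1,2,3} (was {3}); enqueue [0]
  #3 pop 2: in={0,1,3} → {0,1,2,3} (was {1}); enqueue [1]
  #4 pop 3: in={0,1,2,3} → {0,1,2,3} (was {}); enqueue []
  #5 pop 4: in={0,1,2,3} → {0,1,2,3} (was {}); enqueue []
  #6 pop 5: in={0,1,2,3} → {0,2,3} (was {2,3}); enqueue [3]
  #7 pop 6: in={0,1,2,3} → {0,1,2,3} (was {0,1,3}); enqueue [2]
  #8 pop 0: in={0,1,2,3} → {0,1,2,3} (no change)
  #9 pop 1: in={0,1,2,3} → {0,1,2,3} (no change)
  #10 pop 3: in={0,1,2,3} → {0,1,2,3} (no change)
  #11 pop 2: in={0,1,2,3} → {0,1,2,3} (no change)

Fixpoint:
  val[0] = {0,1,2,3}
  val[1] = {0,1,2,3}
  val[2] = {0,1,2,3}
  val[3] = {0,1,2,3}
  val[4] = {0,1,2,3}
  val[5] = {0,2,3}
  val[6] = {0,1,2,3}

11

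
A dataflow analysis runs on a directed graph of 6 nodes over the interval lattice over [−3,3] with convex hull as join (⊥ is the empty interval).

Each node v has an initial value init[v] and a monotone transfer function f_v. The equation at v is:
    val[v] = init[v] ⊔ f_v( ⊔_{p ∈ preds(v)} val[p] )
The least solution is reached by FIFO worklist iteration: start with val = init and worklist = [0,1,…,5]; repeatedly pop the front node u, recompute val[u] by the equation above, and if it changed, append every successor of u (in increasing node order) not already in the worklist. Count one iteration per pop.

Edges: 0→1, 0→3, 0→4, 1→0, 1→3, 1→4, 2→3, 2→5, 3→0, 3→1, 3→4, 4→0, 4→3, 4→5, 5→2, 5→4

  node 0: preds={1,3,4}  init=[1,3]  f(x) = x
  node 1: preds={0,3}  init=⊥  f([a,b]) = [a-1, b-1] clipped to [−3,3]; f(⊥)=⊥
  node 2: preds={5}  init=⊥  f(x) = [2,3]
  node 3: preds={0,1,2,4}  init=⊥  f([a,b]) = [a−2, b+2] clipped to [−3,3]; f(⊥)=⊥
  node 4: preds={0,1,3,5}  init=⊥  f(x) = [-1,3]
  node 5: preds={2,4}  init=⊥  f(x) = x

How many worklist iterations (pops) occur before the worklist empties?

15

Iteration log — 15 steps:
  step 1. node 0  ⊔preds=⊥  new=[1,3]  stable
  step 2. node 1  ⊔preds=[1,3]  new=[0,2]  old=⊥  +wl: 0
  step 3. node 2  ⊔preds=⊥  new=[2,3]  old=⊥  +wl: 
  step 4. node 3  ⊔preds=[0,3]  new=[-2,3]  old=⊥  +wl: 1
  step 5. node 4  ⊔preds=[-2,3]  new=[-1,3]  old=⊥  +wl: 3
  step 6. node 5  ⊔preds=[-1,3]  new=[-1,3]  old=⊥  +wl: 2,4
  step 7. node 0  ⊔preds=[-2,3]  new=[-2,3]  old=[1,3]  +wl: 
  step 8. node 1  ⊔preds=[-2,3]  new=[-3,2]  old=[0,2]  +wl: 0
  step 9. node 3  ⊔preds=[-3,3]  new=[-3,3]  old=[-2,3]  +wl: 1
  step 10. node 2  ⊔preds=[-1,3]  new=[2,3]  stable
  step 11. node 4  ⊔preds=[-3,3]  new=[-1,3]  stable
  step 12. node 0  ⊔preds=[-3,3]  new=[-3,3]  old=[-2,3]  +wl: 3,4
  step 13. node 1  ⊔preds=[-3,3]  new=[-3,2]  stable
  step 14. node 3  ⊔preds=[-3,3]  new=[-3,3]  stable
  step 15. node 4  ⊔preds=[-3,3]  new=[-1,3]  stable

Least fixpoint reached:
  node 0: [-3,3]
  node 1: [-3,2]
  node 2: [2,3]
  node 3: [-3,3]
  node 4: [-1,3]
  node 5: [-1,3]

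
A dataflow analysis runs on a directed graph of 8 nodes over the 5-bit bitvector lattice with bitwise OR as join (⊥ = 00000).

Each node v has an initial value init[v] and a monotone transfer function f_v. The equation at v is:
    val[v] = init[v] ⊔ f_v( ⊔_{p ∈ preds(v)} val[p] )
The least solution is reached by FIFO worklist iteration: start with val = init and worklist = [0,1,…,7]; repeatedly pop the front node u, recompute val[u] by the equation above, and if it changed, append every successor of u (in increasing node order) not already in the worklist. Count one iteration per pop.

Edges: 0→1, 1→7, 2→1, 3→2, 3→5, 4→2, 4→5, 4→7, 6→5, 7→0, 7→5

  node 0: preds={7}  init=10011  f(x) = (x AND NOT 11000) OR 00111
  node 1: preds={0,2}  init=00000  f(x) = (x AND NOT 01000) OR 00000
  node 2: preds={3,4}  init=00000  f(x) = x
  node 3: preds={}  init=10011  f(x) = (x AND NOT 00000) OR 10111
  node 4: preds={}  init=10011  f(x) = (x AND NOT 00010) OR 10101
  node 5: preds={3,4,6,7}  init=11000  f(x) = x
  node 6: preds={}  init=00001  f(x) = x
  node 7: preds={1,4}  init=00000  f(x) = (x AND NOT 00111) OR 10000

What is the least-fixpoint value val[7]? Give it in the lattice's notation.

10000

Worklist (13 pops):
  #1 pop 0: in=00000 → 10111 (was 10011); enqueue []
  #2 pop 1: in=10111 → 10111 (was 00000); enqueue []
  #3 pop 2: in=10011 → 10011 (was 00000); enqueue [1]
  #4 pop 3: in=00000 → 10111 (was 10011); enqueue [2]
  #5 pop 4: in=00000 → 10111 (was 10011); enqueue []
  #6 pop 5: in=10111 → 11111 (was 11000); enqueue []
  #7 pop 6: in=00000 → 00001 (no change)
  #8 pop 7: in=10111 → 10000 (was 00000); enqueue [0,5]
  #9 pop 1: in=10111 → 10111 (no change)
  #10 pop 2: in=10111 → 10111 (was 10011); enqueue [1]
  #11 pop 0: in=10000 → 10111 (no change)
  #12 pop 5: in=10111 → 11111 (no change)
  #13 pop 1: in=10111 → 10111 (no change)

Fixpoint:
  val[0] = 10111
  val[1] = 10111
  val[2] = 10111
  val[3] = 10111
  val[4] = 10111
  val[5] = 11111
  val[6] = 00001
  val[7] = 10000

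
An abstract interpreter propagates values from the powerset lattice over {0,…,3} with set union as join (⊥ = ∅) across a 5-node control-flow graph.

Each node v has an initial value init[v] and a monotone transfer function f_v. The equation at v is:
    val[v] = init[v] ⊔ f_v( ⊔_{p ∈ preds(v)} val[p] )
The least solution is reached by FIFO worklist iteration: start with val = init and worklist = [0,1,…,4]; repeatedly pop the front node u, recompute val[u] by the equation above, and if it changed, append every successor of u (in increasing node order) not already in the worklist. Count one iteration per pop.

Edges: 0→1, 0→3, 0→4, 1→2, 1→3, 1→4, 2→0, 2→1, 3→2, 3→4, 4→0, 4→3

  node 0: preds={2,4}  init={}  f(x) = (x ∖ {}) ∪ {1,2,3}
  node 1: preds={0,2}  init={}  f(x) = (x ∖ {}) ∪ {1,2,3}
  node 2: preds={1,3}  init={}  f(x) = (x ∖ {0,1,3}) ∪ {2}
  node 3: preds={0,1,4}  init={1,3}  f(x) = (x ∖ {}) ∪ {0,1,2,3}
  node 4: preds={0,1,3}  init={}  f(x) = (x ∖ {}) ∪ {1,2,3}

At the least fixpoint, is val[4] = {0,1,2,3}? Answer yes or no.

Iteration log — 10 steps:
  step 1. node 0  ⊔preds={}  new={1,2,3}  old={}  +wl: 
  step 2. node 1  ⊔preds={1,2,3}  new={1,2,3}  old={}  +wl: 
  step 3. node 2  ⊔preds={1,2,3}  new={2}  old={}  +wl: 0,1
  step 4. node 3  ⊔preds={1,2,3}  new={0,1,2,3}  old={1,3}  +wl: 2
  step 5. node 4  ⊔preds={0,1,2,3}  new={0,1,2,3}  old={}  +wl: 3
  step 6. node 0  ⊔preds={0,1,2,3}  new={0,1,2,3}  old={1,2,3}  +wl: 4
  step 7. node 1  ⊔preds={0,1,2,3}  new={0,1,2,3}  old={1,2,3}  +wl: 
  step 8. node 2  ⊔preds={0,1,2,3}  new={2}  stable
  step 9. node 3  ⊔preds={0,1,2,3}  new={0,1,2,3}  stable
  step 10. node 4  ⊔preds={0,1,2,3}  new={0,1,2,3}  stable

Least fixpoint reached:
  node 0: {0,1,2,3}
  node 1: {0,1,2,3}
  node 2: {2}
  node 3: {0,1,2,3}
  node 4: {0,1,2,3}

yes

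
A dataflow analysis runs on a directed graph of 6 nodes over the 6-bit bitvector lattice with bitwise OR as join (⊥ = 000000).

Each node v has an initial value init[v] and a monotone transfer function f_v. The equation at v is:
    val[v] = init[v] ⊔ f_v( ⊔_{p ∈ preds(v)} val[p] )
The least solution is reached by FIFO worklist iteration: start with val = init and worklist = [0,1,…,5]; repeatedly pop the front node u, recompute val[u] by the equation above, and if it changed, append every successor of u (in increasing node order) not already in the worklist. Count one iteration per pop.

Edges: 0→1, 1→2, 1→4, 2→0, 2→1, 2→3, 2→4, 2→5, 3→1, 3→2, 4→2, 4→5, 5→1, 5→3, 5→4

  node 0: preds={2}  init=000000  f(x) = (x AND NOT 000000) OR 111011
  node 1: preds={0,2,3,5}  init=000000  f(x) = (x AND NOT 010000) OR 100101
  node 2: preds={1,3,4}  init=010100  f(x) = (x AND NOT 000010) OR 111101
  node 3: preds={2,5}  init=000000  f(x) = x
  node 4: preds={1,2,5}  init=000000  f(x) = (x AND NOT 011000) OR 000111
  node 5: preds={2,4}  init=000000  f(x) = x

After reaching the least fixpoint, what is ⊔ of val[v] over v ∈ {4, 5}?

111111

Worklist (13 pops):
  #1 pop 0: in=010100 → 111111 (was 000000); enqueue []
  #2 pop 1: in=111111 → 101111 (was 000000); enqueue []
  #3 pop 2: in=101111 → 111101 (was 010100); enqueue [0,1]
  #4 pop 3: in=111101 → 111101 (was 000000); enqueue [2]
  #5 pop 4: in=111111 → 100111 (was 000000); enqueue []
  #6 pop 5: in=111111 → 111111 (was 000000); enqueue [3,4]
  #7 pop 0: in=111101 → 111111 (no change)
  #8 pop 1: in=111111 → 101111 (no change)
  #9 pop 2: in=111111 → 111101 (no change)
  #10 pop 3: in=111111 → 111111 (was 111101); enqueue [1,2]
  #11 pop 4: in=111111 → 100111 (no change)
  #12 pop 1: in=111111 → 101111 (no change)
  #13 pop 2: in=111111 → 111101 (no change)

Fixpoint:
  val[0] = 111111
  val[1] = 101111
  val[2] = 111101
  val[3] = 111111
  val[4] = 100111
  val[5] = 111111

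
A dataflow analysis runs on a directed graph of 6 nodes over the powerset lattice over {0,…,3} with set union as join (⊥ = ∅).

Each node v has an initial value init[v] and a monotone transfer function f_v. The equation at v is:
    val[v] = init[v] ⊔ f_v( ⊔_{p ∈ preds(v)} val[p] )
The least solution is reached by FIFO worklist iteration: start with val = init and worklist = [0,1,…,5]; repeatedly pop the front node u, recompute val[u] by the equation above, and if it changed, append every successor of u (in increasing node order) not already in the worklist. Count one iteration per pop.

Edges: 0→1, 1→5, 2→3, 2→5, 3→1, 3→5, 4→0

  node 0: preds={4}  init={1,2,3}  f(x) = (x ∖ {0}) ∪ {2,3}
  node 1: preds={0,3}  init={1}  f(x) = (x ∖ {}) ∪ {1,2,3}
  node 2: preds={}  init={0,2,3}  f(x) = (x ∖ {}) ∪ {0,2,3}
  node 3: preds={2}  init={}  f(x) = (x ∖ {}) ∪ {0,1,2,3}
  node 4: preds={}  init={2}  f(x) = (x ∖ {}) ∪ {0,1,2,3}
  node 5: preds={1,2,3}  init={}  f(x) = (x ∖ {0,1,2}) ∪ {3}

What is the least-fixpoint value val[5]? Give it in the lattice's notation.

{3}

Worklist (9 pops):
  #1 pop 0: in={2} → {1,2,3} (no change)
  #2 pop 1: in={1,2,3} → {1,2,3} (was {1}); enqueue []
  #3 pop 2: in={} → {0,2,3} (no change)
  #4 pop 3: in={0,2,3} → {0,1,2,3} (was {}); enqueue [1]
  #5 pop 4: in={} → {0,1,2,3} (was {2}); enqueue [0]
  #6 pop 5: in={0,1,2,3} → {3} (was {}); enqueue []
  #7 pop 1: in={0,1,2,3} → {0,1,2,3} (was {1,2,3}); enqueue [5]
  #8 pop 0: in={0,1,2,3} → {1,2,3} (no change)
  #9 pop 5: in={0,1,2,3} → {3} (no change)

Fixpoint:
  val[0] = {1,2,3}
  val[1] = {0,1,2,3}
  val[2] = {0,2,3}
  val[3] = {0,1,2,3}
  val[4] = {0,1,2,3}
  val[5] = {3}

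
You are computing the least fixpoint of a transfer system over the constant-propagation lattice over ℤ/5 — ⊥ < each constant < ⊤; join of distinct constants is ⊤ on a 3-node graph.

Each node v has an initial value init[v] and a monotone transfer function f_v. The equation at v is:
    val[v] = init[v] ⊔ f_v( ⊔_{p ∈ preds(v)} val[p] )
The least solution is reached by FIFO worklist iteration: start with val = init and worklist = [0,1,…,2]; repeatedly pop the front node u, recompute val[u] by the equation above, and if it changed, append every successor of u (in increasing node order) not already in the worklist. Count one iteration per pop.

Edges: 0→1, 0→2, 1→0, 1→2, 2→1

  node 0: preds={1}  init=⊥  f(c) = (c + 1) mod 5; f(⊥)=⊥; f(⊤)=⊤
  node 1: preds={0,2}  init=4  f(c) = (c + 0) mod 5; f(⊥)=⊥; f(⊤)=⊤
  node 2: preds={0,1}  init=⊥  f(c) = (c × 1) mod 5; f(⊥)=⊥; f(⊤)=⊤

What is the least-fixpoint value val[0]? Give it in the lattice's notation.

⊤

Iteration log — 6 steps:
  step 1. node 0  ⊔preds=4  new=0  old=⊥  +wl: 
  step 2. node 1  ⊔preds=0  new=⊤  old=4  +wl: 0
  step 3. node 2  ⊔preds=⊤  new=⊤  old=⊥  +wl: 1
  step 4. node 0  ⊔preds=⊤  new=⊤  old=0  +wl: 2
  step 5. node 1  ⊔preds=⊤  new=⊤  stable
  step 6. node 2  ⊔preds=⊤  new=⊤  stable

Least fixpoint reached:
  node 0: ⊤
  node 1: ⊤
  node 2: ⊤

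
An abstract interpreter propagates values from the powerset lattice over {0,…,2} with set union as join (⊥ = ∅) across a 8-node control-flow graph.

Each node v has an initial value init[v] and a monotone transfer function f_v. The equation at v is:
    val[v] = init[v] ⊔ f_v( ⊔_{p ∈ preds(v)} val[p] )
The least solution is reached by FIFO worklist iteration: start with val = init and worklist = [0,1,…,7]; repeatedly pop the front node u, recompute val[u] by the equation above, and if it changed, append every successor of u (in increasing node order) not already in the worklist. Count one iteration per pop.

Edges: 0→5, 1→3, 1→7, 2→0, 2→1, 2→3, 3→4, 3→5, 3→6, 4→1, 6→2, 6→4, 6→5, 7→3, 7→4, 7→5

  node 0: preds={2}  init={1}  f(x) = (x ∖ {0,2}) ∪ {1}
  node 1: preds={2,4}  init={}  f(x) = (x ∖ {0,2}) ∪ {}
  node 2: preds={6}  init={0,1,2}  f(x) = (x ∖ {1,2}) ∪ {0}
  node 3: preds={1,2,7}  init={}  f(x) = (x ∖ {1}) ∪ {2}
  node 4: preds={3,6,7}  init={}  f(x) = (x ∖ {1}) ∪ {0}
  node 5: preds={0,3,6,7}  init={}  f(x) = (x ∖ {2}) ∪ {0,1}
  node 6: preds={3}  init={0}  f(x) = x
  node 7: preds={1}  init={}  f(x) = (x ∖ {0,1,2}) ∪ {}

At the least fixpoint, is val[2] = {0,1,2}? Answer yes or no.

Worklist (12 pops):
  #1 pop 0: in={0,1,2} → {1} (no change)
  #2 pop 1: in={0,1,2} → {1} (was {}); enqueue []
  #3 pop 2: in={0} → {0,1,2} (no change)
  #4 pop 3: in={0,1,2} → {0,2} (was {}); enqueue []
  #5 pop 4: in={0,2} → {0,2} (was {}); enqueue [1]
  #6 pop 5: in={0,1,2} → {0,1} (was {}); enqueue []
  #7 pop 6: in={0,2} → {0,2} (was {0}); enqueue [2,4,5]
  #8 pop 7: in={1} → {} (no change)
  #9 pop 1: in={0,1,2} → {1} (no change)
  #10 pop 2: in={0,2} → {0,1,2} (no change)
  #11 pop 4: in={0,2} → {0,2} (no change)
  #12 pop 5: in={0,1,2} → {0,1} (no change)

Fixpoint:
  val[0] = {1}
  val[1] = {1}
  val[2] = {0,1,2}
  val[3] = {0,2}
  val[4] = {0,2}
  val[5] = {0,1}
  val[6] = {0,2}
  val[7] = {}

yes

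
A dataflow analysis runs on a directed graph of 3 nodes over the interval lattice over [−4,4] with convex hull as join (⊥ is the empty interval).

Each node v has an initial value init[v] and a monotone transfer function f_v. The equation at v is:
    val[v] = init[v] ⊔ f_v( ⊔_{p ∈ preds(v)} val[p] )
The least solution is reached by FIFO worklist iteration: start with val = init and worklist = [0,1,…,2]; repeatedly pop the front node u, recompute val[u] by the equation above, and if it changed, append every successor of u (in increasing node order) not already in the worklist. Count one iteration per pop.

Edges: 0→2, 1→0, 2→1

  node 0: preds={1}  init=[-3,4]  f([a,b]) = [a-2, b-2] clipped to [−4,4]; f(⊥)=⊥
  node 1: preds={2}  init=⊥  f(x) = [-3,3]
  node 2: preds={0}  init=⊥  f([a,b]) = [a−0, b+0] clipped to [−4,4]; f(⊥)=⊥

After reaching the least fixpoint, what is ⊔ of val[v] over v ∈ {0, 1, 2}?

[-4,4]

Worklist (7 pops):
  #1 pop 0: in=⊥ → [-3,4] (no change)
  #2 pop 1: in=⊥ → [-3,3] (was ⊥); enqueue [0]
  #3 pop 2: in=[-3,4] → [-3,4] (was ⊥); enqueue [1]
  #4 pop 0: in=[-3,3] → [-4,4] (was [-3,4]); enqueue [2]
  #5 pop 1: in=[-3,4] → [-3,3] (no change)
  #6 pop 2: in=[-4,4] → [-4,4] (was [-3,4]); enqueue [1]
  #7 pop 1: in=[-4,4] → [-3,3] (no change)

Fixpoint:
  val[0] = [-4,4]
  val[1] = [-3,3]
  val[2] = [-4,4]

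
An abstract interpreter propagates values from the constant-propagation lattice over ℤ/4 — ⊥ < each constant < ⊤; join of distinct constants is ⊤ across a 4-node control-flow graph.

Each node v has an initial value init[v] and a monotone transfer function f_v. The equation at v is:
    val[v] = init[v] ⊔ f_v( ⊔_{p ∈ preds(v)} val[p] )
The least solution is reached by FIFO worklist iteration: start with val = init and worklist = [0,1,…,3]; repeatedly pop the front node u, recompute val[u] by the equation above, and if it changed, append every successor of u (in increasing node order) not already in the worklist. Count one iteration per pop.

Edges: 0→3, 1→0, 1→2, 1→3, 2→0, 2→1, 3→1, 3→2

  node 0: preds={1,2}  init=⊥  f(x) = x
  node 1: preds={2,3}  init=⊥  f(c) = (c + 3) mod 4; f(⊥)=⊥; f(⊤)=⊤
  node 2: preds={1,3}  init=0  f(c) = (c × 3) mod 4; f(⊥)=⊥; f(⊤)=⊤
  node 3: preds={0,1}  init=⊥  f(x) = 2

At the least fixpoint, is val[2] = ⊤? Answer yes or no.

Trace (9 dequeues):
  [1] u=0 | in 0 | out 0 | prev ⊥ | push {}
  [2] u=1 | in 0 | out 3 | prev ⊥ | push {0}
  [3] u=2 | in 3 | out ⊤ | prev 0 | push {1}
  [4] u=3 | in ⊤ | out 2 | prev ⊥ | push {2}
  [5] u=0 | in ⊤ | out ⊤ | prev 0 | push {3}
  [6] u=1 | in ⊤ | out ⊤ | prev 3 | push {0}
  [7] u=2 | in ⊤ | out ⊤ | ==
  [8] u=3 | in ⊤ | out 2 | ==
  [9] u=0 | in ⊤ | out ⊤ | ==

Converged values:
  [0] ⊤
  [1] ⊤
  [2] ⊤
  [3] 2

yes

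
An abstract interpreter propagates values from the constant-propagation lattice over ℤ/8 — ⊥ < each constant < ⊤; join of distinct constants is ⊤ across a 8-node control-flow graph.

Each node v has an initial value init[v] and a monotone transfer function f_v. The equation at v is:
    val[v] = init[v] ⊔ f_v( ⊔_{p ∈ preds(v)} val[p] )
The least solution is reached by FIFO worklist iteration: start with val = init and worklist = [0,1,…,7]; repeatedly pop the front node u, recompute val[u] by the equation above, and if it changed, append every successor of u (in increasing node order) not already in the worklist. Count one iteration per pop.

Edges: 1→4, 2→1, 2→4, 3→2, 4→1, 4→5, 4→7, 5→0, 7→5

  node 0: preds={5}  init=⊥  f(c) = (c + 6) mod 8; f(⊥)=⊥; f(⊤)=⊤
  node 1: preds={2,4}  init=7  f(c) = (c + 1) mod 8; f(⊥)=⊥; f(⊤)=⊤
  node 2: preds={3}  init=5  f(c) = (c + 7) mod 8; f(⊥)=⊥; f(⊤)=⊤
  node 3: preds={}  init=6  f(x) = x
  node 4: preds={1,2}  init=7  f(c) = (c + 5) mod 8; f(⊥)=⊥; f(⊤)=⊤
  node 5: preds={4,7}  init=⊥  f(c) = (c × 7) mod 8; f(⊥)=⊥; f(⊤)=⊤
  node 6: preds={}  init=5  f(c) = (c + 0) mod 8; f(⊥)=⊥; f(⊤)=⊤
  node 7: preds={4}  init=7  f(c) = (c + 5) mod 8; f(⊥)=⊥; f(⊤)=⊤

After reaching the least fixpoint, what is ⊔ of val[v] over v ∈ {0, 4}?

⊤

Trace (11 dequeues):
  [1] u=0 | in ⊥ | out ⊥ | ==
  [2] u=1 | in ⊤ | out ⊤ | prev 7 | push {}
  [3] u=2 | in 6 | out 5 | ==
  [4] u=3 | in ⊥ | out 6 | ==
  [5] u=4 | in ⊤ | out ⊤ | prev 7 | push {1}
  [6] u=5 | in ⊤ | out ⊤ | prev ⊥ | push {0}
  [7] u=6 | in ⊥ | out 5 | ==
  [8] u=7 | in ⊤ | out ⊤ | prev 7 | push {5}
  [9] u=1 | in ⊤ | out ⊤ | ==
  [10] u=0 | in ⊤ | out ⊤ | prev ⊥ | push {}
  [11] u=5 | in ⊤ | out ⊤ | ==

Converged values:
  [0] ⊤
  [1] ⊤
  [2] 5
  [3] 6
  [4] ⊤
  [5] ⊤
  [6] 5
  [7] ⊤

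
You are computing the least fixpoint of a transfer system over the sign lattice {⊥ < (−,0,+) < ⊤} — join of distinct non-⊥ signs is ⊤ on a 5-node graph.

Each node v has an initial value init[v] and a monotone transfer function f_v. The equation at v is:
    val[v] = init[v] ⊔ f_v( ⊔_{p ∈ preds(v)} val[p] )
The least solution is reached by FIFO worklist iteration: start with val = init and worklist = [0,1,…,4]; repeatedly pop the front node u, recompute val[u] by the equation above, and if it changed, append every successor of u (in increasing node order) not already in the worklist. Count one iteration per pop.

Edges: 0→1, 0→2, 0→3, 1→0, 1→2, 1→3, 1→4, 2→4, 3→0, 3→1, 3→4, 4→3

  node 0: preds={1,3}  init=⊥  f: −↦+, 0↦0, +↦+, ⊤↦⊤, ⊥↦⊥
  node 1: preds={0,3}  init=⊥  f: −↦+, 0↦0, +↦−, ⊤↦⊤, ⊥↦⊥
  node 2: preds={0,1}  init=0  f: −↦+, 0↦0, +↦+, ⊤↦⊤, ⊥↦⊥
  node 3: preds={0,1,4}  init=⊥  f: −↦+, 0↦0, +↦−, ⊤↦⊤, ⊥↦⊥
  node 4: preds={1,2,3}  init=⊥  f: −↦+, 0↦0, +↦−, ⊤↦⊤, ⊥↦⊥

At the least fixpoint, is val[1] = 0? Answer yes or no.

yes

Worklist (12 pops):
  #1 pop 0: in=⊥ → ⊥ (no change)
  #2 pop 1: in=⊥ → ⊥ (no change)
  #3 pop 2: in=⊥ → 0 (no change)
  #4 pop 3: in=⊥ → ⊥ (no change)
  #5 pop 4: in=0 → 0 (was ⊥); enqueue [3]
  #6 pop 3: in=0 → 0 (was ⊥); enqueue [0,1,4]
  #7 pop 0: in=0 → 0 (was ⊥); enqueue [2,3]
  #8 pop 1: in=0 → 0 (was ⊥); enqueue [0]
  #9 pop 4: in=0 → 0 (no change)
  #10 pop 2: in=0 → 0 (no change)
  #11 pop 3: in=0 → 0 (no change)
  #12 pop 0: in=0 → 0 (no change)

Fixpoint:
  val[0] = 0
  val[1] = 0
  val[2] = 0
  val[3] = 0
  val[4] = 0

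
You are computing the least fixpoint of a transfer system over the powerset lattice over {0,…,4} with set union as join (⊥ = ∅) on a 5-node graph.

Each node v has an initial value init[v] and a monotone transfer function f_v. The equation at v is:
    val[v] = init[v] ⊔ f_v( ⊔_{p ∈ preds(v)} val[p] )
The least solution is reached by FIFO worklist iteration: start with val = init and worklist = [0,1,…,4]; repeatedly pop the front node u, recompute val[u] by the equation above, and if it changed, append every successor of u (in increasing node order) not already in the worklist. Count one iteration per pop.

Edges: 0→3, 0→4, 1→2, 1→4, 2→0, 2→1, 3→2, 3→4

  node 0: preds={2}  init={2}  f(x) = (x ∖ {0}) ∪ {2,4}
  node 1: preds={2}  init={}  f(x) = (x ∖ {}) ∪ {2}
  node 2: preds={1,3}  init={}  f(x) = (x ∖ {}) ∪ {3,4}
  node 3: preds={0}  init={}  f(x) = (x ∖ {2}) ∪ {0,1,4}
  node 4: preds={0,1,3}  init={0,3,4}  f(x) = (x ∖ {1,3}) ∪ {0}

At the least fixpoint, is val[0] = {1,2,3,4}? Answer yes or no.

Worklist (15 pops):
  #1 pop 0: in={} → {2,4} (was {2}); enqueue []
  #2 pop 1: in={} → {2} (was {}); enqueue []
  #3 pop 2: in={2} → {2,3,4} (was {}); enqueue [0,1]
  #4 pop 3: in={2,4} → {0,1,4} (was {}); enqueue [2]
  #5 pop 4: in={0,1,2,4} → {0,2,3,4} (was {0,3,4}); enqueue []
  #6 pop 0: in={2,3,4} → {2,3,4} (was {2,4}); enqueue [3,4]
  #7 pop 1: in={2,3,4} → {2,3,4} (was {2}); enqueue []
  #8 pop 2: in={0,1,2,3,4} → {0,1,2,3,4} (was {2,3,4}); enqueue [0,1]
  #9 pop 3: in={2,3,4} → {0,1,3,4} (was {0,1,4}); enqueue [2]
  #10 pop 4: in={0,1,2,3,4} → {0,2,3,4} (no change)
  #11 pop 0: in={0,1,2,3,4} → {1,2,3,4} (was {2,3,4}); enqueue [3,4]
  #12 pop 1: in={0,1,2,3,4} → {0,1,2,3,4} (was {2,3,4}); enqueue []
  #13 pop 2: in={0,1,2,3,4} → {0,1,2,3,4} (no change)
  #14 pop 3: in={1,2,3,4} → {0,1,3,4} (no change)
  #15 pop 4: in={0,1,2,3,4} → {0,2,3,4} (no change)

Fixpoint:
  val[0] = {1,2,3,4}
  val[1] = {0,1,2,3,4}
  val[2] = {0,1,2,3,4}
  val[3] = {0,1,3,4}
  val[4] = {0,2,3,4}

yes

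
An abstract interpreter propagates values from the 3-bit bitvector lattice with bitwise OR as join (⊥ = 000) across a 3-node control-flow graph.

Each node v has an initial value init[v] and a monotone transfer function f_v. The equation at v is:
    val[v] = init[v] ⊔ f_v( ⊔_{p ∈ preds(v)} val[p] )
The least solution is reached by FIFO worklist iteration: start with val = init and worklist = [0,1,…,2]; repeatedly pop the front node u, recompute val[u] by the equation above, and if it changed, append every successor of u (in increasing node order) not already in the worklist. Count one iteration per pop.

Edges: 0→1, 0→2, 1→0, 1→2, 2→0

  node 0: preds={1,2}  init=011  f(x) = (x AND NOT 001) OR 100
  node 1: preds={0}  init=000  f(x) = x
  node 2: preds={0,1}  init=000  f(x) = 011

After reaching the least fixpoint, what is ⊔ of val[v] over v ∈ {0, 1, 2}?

Iteration log — 4 steps:
  step 1. node 0  ⊔preds=000  new=111  old=011  +wl: 
  step 2. node 1  ⊔preds=111  new=111  old=000  +wl: 0
  step 3. node 2  ⊔preds=111  new=011  old=000  +wl: 
  step 4. node 0  ⊔preds=111  new=111  stable

Least fixpoint reached:
  node 0: 111
  node 1: 111
  node 2: 011

111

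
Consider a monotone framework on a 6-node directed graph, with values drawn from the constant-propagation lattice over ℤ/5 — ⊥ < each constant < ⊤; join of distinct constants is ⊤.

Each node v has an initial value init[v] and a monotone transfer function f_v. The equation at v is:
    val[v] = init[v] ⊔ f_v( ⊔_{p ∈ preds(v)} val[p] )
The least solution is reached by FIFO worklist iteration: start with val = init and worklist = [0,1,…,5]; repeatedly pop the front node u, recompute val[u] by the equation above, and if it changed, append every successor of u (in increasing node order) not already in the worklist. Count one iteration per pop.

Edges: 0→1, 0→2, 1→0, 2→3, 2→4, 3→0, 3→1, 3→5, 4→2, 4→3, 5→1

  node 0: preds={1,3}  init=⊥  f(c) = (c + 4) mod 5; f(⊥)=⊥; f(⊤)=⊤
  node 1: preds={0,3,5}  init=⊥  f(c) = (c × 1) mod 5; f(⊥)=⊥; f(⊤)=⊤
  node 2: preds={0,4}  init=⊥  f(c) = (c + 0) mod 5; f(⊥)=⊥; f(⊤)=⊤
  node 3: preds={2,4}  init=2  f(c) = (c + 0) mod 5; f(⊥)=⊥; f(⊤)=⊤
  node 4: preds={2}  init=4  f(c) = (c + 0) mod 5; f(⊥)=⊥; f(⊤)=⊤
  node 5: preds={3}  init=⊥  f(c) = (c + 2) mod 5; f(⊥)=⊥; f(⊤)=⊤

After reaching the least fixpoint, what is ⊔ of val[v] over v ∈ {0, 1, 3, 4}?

⊤

Iteration log — 10 steps:
  step 1. node 0  ⊔preds=2  new=1  old=⊥  +wl: 
  step 2. node 1  ⊔preds=⊤  new=⊤  old=⊥  +wl: 0
  step 3. node 2  ⊔preds=⊤  new=⊤  old=⊥  +wl: 
  step 4. node 3  ⊔preds=⊤  new=⊤  old=2  +wl: 1
  step 5. node 4  ⊔preds=⊤  new=⊤  old=4  +wl: 2,3
  step 6. node 5  ⊔preds=⊤  new=⊤  old=⊥  +wl: 
  step 7. node 0  ⊔preds=⊤  new=⊤  old=1  +wl: 
  step 8. node 1  ⊔preds=⊤  new=⊤  stable
  step 9. node 2  ⊔preds=⊤  new=⊤  stable
  step 10. node 3  ⊔preds=⊤  new=⊤  stable

Least fixpoint reached:
  node 0: ⊤
  node 1: ⊤
  node 2: ⊤
  node 3: ⊤
  node 4: ⊤
  node 5: ⊤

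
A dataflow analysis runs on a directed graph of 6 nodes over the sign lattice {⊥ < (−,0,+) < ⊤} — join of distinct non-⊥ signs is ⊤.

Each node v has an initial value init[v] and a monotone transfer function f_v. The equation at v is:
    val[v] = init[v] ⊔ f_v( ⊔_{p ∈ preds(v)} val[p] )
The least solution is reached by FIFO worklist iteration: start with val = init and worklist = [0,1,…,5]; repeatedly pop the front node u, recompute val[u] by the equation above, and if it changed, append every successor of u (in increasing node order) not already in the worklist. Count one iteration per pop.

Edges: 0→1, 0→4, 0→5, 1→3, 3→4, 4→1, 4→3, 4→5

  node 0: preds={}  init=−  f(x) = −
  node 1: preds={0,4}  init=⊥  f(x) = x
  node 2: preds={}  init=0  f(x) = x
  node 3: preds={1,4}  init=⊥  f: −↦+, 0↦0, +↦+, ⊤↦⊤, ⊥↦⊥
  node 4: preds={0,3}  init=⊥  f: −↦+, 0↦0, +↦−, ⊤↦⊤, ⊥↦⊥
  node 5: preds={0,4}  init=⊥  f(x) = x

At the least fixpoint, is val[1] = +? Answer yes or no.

Trace (9 dequeues):
  [1] u=0 | in ⊥ | out − | ==
  [2] u=1 | in − | out − | prev ⊥ | push {}
  [3] u=2 | in ⊥ | out 0 | ==
  [4] u=3 | in − | out + | prev ⊥ | push {}
  [5] u=4 | in ⊤ | out ⊤ | prev ⊥ | push {1,3}
  [6] u=5 | in ⊤ | out ⊤ | prev ⊥ | push {}
  [7] u=1 | in ⊤ | out ⊤ | prev − | push {}
  [8] u=3 | in ⊤ | out ⊤ | prev + | push {4}
  [9] u=4 | in ⊤ | out ⊤ | ==

Converged values:
  [0] −
  [1] ⊤
  [2] 0
  [3] ⊤
  [4] ⊤
  [5] ⊤

no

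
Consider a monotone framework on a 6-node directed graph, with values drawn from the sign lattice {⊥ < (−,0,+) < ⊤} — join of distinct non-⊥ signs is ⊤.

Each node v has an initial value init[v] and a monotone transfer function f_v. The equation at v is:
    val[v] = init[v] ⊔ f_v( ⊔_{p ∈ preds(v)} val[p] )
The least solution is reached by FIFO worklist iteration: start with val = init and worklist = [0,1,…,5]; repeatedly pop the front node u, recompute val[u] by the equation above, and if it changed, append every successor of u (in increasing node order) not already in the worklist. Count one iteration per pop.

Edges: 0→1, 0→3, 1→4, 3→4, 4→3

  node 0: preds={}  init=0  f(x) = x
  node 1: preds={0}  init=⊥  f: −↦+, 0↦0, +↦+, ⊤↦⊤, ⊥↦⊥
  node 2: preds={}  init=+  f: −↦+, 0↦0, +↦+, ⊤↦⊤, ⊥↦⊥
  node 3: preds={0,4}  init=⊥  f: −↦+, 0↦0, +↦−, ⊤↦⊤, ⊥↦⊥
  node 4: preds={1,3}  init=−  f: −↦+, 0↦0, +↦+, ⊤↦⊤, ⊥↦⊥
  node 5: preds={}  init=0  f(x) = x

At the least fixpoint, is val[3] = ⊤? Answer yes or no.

Trace (7 dequeues):
  [1] u=0 | in ⊥ | out 0 | ==
  [2] u=1 | in 0 | out 0 | prev ⊥ | push {}
  [3] u=2 | in ⊥ | out + | ==
  [4] u=3 | in ⊤ | out ⊤ | prev ⊥ | push {}
  [5] u=4 | in ⊤ | out ⊤ | prev − | push {3}
  [6] u=5 | in ⊥ | out 0 | ==
  [7] u=3 | in ⊤ | out ⊤ | ==

Converged values:
  [0] 0
  [1] 0
  [2] +
  [3] ⊤
  [4] ⊤
  [5] 0

yes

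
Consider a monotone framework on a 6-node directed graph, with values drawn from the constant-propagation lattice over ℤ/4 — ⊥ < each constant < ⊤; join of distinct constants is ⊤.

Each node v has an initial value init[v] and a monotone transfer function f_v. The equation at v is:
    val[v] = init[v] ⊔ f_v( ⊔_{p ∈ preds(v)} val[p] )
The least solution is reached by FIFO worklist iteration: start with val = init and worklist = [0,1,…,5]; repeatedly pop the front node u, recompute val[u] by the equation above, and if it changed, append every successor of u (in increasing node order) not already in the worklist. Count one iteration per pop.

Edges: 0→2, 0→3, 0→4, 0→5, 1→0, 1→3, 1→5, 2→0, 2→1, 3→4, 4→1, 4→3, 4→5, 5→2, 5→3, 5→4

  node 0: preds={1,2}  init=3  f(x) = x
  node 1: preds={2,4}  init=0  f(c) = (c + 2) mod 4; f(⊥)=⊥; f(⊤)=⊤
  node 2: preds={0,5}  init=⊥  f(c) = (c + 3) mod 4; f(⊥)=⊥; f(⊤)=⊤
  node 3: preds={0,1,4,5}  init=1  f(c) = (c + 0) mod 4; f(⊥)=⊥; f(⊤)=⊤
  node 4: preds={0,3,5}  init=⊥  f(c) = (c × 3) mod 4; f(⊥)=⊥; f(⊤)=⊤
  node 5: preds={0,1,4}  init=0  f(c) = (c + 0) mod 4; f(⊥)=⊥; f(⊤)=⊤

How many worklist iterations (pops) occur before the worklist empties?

13

Worklist (13 pops):
  #1 pop 0: in=0 → ⊤ (was 3); enqueue []
  #2 pop 1: in=⊥ → 0 (no change)
  #3 pop 2: in=⊤ → ⊤ (was ⊥); enqueue [0,1]
  #4 pop 3: in=⊤ → ⊤ (was 1); enqueue []
  #5 pop 4: in=⊤ → ⊤ (was ⊥); enqueue [3]
  #6 pop 5: in=⊤ → ⊤ (was 0); enqueue [2,4]
  #7 pop 0: in=⊤ → ⊤ (no change)
  #8 pop 1: in=⊤ → ⊤ (was 0); enqueue [0,5]
  #9 pop 3: in=⊤ → ⊤ (no change)
  #10 pop 2: in=⊤ → ⊤ (no change)
  #11 pop 4: in=⊤ → ⊤ (no change)
  #12 pop 0: in=⊤ → ⊤ (no change)
  #13 pop 5: in=⊤ → ⊤ (no change)

Fixpoint:
  val[0] = ⊤
  val[1] = ⊤
  val[2] = ⊤
  val[3] = ⊤
  val[4] = ⊤
  val[5] = ⊤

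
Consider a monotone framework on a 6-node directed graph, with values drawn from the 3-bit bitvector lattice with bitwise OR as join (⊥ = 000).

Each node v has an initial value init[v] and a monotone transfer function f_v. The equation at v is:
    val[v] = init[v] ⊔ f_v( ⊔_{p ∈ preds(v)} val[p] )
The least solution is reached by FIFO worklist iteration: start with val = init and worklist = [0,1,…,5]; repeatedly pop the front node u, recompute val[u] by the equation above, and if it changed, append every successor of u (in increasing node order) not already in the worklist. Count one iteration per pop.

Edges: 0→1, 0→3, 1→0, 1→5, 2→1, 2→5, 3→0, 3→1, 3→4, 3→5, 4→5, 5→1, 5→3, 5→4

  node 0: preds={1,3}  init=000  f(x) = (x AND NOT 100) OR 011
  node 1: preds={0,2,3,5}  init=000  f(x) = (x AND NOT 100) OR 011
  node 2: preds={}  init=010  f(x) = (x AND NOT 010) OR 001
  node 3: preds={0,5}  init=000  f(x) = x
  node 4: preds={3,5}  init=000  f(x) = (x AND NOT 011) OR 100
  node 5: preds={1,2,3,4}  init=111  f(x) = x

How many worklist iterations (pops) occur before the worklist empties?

Iteration log — 8 steps:
  step 1. node 0  ⊔preds=000  new=011  old=000  +wl: 
  step 2. node 1  ⊔preds=111  new=011  old=000  +wl: 0
  step 3. node 2  ⊔preds=000  new=011  old=010  +wl: 1
  step 4. node 3  ⊔preds=111  new=111  old=000  +wl: 
  step 5. node 4  ⊔preds=111  new=100  old=000  +wl: 
  step 6. node 5  ⊔preds=111  new=111  stable
  step 7. node 0  ⊔preds=111  new=011  stable
  step 8. node 1  ⊔preds=111  new=011  stable

Least fixpoint reached:
  node 0: 011
  node 1: 011
  node 2: 011
  node 3: 111
  node 4: 100
  node 5: 111

8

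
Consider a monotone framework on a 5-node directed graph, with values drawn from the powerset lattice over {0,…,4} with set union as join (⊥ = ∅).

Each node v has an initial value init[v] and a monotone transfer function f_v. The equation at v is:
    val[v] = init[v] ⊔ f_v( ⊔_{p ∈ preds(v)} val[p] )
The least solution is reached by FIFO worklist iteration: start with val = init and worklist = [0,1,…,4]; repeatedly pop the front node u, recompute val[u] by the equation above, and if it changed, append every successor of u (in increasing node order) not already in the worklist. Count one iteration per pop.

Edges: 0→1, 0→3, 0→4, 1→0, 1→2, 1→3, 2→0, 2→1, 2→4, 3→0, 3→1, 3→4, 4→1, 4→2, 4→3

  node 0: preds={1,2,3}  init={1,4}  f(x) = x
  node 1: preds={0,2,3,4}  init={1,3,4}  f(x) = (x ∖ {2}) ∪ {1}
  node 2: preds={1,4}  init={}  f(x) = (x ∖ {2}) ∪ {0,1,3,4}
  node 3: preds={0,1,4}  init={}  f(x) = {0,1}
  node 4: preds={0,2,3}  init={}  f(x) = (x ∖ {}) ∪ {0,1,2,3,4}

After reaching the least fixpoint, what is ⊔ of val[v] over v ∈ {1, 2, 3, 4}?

Iteration log — 11 steps:
  step 1. node 0  ⊔preds={1,3,4}  new={1,3,4}  old={1,4}  +wl: 
  step 2. node 1  ⊔preds={1,3,4}  new={1,3,4}  stable
  step 3. node 2  ⊔preds={1,3,4}  new={0,1,3,4}  old={}  +wl: 0,1
  step 4. node 3  ⊔preds={1,3,4}  new={0,1}  old={}  +wl: 
  step 5. node 4  ⊔preds={0,1,3,4}  new={0,1,2,3,4}  old={}  +wl: 2,3
  step 6. node 0  ⊔preds={0,1,3,4}  new={0,1,3,4}  old={1,3,4}  +wl: 4
  step 7. node 1  ⊔preds={0,1,2,3,4}  new={0,1,3,4}  old={1,3,4}  +wl: 0
  step 8. node 2  ⊔preds={0,1,2,3,4}  new={0,1,3,4}  stable
  step 9. node 3  ⊔preds={0,1,2,3,4}  new={0,1}  stable
  step 10. node 4  ⊔preds={0,1,3,4}  new={0,1,2,3,4}  stable
  step 11. node 0  ⊔preds={0,1,3,4}  new={0,1,3,4}  stable

Least fixpoint reached:
  node 0: {0,1,3,4}
  node 1: {0,1,3,4}
  node 2: {0,1,3,4}
  node 3: {0,1}
  node 4: {0,1,2,3,4}

{0,1,2,3,4}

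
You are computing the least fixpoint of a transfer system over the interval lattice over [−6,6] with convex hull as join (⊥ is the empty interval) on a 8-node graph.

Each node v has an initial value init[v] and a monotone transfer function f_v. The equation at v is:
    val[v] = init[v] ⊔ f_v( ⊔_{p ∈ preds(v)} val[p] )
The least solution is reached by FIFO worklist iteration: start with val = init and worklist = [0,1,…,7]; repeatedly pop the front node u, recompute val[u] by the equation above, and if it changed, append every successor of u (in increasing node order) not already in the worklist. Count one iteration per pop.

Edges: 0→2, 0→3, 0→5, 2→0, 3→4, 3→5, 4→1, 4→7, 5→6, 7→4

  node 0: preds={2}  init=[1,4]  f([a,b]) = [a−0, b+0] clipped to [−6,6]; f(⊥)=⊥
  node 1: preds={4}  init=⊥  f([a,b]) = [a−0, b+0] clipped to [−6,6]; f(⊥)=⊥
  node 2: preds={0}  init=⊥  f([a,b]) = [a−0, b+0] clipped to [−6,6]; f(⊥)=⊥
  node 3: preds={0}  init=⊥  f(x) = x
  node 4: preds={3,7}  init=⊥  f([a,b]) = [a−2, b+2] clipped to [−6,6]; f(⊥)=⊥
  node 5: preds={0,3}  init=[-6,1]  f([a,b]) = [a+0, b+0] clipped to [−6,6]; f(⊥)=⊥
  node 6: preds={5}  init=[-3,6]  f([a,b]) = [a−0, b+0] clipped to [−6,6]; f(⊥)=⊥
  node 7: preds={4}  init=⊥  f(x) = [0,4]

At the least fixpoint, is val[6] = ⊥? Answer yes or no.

no

Worklist (13 pops):
  #1 pop 0: in=⊥ → [1,4] (no change)
  #2 pop 1: in=⊥ → ⊥ (no change)
  #3 pop 2: in=[1,4] → [1,4] (was ⊥); enqueue [0]
  #4 pop 3: in=[1,4] → [1,4] (was ⊥); enqueue []
  #5 pop 4: in=[1,4] → [-1,6] (was ⊥); enqueue [1]
  #6 pop 5: in=[1,4] → [-6,4] (was [-6,1]); enqueue []
  #7 pop 6: in=[-6,4] → [-6,6] (was [-3,6]); enqueue []
  #8 pop 7: in=[-1,6] → [0,4] (was ⊥); enqueue [4]
  #9 pop 0: in=[1,4] → [1,4] (no change)
  #10 pop 1: in=[-1,6] → [-1,6] (was ⊥); enqueue []
  #11 pop 4: in=[0,4] → [-2,6] (was [-1,6]); enqueue [1,7]
  #12 pop 1: in=[-2,6] → [-2,6] (was [-1,6]); enqueue []
  #13 pop 7: in=[-2,6] → [0,4] (no change)

Fixpoint:
  val[0] = [1,4]
  val[1] = [-2,6]
  val[2] = [1,4]
  val[3] = [1,4]
  val[4] = [-2,6]
  val[5] = [-6,4]
  val[6] = [-6,6]
  val[7] = [0,4]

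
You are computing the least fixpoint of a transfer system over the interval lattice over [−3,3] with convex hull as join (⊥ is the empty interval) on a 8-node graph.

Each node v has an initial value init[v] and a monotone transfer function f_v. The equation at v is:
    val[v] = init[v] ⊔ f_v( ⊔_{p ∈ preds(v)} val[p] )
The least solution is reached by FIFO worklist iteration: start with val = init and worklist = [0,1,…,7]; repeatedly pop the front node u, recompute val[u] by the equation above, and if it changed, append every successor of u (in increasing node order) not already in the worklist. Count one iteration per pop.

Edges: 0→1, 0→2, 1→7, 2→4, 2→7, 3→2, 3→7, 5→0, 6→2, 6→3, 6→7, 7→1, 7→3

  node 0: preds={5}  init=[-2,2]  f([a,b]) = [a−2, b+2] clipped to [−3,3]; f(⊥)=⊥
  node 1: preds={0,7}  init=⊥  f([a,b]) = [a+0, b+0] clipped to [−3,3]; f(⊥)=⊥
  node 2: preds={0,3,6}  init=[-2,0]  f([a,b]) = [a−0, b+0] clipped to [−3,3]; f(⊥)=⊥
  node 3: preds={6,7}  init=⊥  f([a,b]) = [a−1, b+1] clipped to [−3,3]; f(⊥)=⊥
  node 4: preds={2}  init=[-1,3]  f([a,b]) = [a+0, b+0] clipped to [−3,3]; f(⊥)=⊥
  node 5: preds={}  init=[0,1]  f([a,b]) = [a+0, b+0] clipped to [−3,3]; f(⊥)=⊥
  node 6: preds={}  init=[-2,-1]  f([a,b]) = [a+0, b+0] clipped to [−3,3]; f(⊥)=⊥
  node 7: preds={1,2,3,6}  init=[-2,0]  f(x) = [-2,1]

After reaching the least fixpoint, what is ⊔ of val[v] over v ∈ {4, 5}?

[-3,3]

Worklist (14 pops):
  #1 pop 0: in=[0,1] → [-2,3] (was [-2,2]); enqueue []
  #2 pop 1: in=[-2,3] → [-2,3] (was ⊥); enqueue []
  #3 pop 2: in=[-2,3] → [-2,3] (was [-2,0]); enqueue []
  #4 pop 3: in=[-2,0] → [-3,1] (was ⊥); enqueue [2]
  #5 pop 4: in=[-2,3] → [-2,3] (was [-1,3]); enqueue []
  #6 pop 5: in=⊥ → [0,1] (no change)
  #7 pop 6: in=⊥ → [-2,-1] (no change)
  #8 pop 7: in=[-3,3] → [-2,1] (was [-2,0]); enqueue [1,3]
  #9 pop 2: in=[-3,3] → [-3,3] (was [-2,3]); enqueue [4,7]
  #10 pop 1: in=[-2,3] → [-2,3] (no change)
  #11 pop 3: in=[-2,1] → [-3,2] (was [-3,1]); enqueue [2]
  #12 pop 4: in=[-3,3] → [-3,3] (was [-2,3]); enqueue []
  #13 pop 7: in=[-3,3] → [-2,1] (no change)
  #14 pop 2: in=[-3,3] → [-3,3] (no change)

Fixpoint:
  val[0] = [-2,3]
  val[1] = [-2,3]
  val[2] = [-3,3]
  val[3] = [-3,2]
  val[4] = [-3,3]
  val[5] = [0,1]
  val[6] = [-2,-1]
  val[7] = [-2,1]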